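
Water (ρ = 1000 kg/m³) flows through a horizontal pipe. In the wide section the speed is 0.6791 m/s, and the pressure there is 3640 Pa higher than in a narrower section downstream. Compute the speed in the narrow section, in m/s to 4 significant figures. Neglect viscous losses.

2.782 m/s

With h₁ = h₂, rearranging Bernoulli gives v₂ = √(v₁² + 2ΔP/ρ).
v₂ = √(0.6791² + 2·3640/1000) = √(0.4612 + 7.280) = 2.782 m/s.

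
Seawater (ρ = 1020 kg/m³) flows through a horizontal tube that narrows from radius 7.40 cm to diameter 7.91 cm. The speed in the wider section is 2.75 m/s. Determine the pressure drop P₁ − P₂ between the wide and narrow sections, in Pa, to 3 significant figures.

43400 Pa

By continuity, v₂ = v₁·A₁/A₂ = 2.75·(172/49.1) = 9.63 m/s.
With no height change, Bernoulli's equation is P₁ + ½ρv₁² = P₂ + ½ρv₂².
P₁ − P₂ = ½·1020·(9.63² − 2.75²) = ½·1020·85.1 = 43400 Pa.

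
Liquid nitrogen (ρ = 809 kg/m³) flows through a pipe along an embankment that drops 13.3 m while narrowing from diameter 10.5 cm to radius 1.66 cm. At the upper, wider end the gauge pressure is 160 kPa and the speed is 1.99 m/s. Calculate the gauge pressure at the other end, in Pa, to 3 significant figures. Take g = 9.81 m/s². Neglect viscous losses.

107000 Pa

By continuity, v₂ = v₁·A₁/A₂ = 1.99·(86.6/8.66) = 19.9 m/s.
Applying Bernoulli between the two ends and solving for P₂: P₂ = P₁ + ½ρ(v₁² − v₂²) − ρgΔh.
P₂ = 160000 + ½·809·(1.99² − 19.9²) − 809·9.81·(−13.3) = 160000 + (-159000) − (-106000) = 107000 Pa.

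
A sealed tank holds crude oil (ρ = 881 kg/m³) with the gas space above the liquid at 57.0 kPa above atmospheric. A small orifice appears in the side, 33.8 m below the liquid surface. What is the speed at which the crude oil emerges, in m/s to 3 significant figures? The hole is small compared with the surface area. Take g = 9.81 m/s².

v = 28.2 m/s

Take point 1 at the surface (v₁ ≈ 0) and point 2 at the hole (at atmospheric pressure). Bernoulli: P₁ + ρg h = P_atm + ½ρv₂².
With P₁ − P_atm = 57000 Pa, v₂ = √(2gh + 2ΔP/ρ) = √(2·9.81·33.8 + 2·57000/881) = 28.2 m/s.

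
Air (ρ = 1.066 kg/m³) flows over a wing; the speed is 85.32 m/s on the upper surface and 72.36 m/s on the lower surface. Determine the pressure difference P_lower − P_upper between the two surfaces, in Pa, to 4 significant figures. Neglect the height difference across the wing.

Bernoulli (same height): P_lower − P_upper = ½ρ(v_upper² − v_lower²).
ΔP = ½·1.066·(85.32² − 72.36²) = 1089 Pa.

ΔP ≈ 1089 Pa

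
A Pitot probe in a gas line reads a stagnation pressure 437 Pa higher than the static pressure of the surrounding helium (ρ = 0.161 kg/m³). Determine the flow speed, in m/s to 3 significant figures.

At the stagnation point the flow is brought to rest, so Bernoulli gives P_stag − P_static = ½ρv².
v = √(2ΔP/ρ) = √(2·437/0.161) = 73.7 m/s.

v = 73.7 m/s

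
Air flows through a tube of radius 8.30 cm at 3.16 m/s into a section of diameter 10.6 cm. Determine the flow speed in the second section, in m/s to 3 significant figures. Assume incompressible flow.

Mass conservation (A₁v₁ = A₂v₂) gives v₂ = 3.16 × 216/88.2 = 7.75 m/s.

v₂ ≈ 7.75 m/s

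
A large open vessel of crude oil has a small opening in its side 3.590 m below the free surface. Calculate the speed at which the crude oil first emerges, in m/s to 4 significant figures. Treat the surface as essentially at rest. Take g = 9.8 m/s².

Bernoulli from surface to hole (P equal, v_surface ≈ 0): v = √(2gh) = √(2×9.8×3.590) = 8.388 m/s.

v ≈ 8.388 m/s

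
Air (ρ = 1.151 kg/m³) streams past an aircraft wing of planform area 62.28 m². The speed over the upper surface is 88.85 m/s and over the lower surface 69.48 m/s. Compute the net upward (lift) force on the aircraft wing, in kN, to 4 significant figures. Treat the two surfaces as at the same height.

F = 109.9 kN

From P + ½ρv² = const at equal height, P_low − P_up = ½ρ(v_up² − v_low²).
ΔP = ½·1.151·(88.85² − 69.48²) = 1765 Pa.
Lift = ΔP · A = 1765 × 62.28 = 109900 N.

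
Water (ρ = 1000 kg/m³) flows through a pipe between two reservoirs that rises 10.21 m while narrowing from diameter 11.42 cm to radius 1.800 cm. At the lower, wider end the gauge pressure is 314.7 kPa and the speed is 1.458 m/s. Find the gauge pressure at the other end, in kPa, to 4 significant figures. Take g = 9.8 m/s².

P₂ ≈ 108.1 kPa

Mass conservation (A₁v₁ = A₂v₂) gives v₂ = 1.458 × 102.4/10.18 = 14.67 m/s.
Applying Bernoulli between the two ends and solving for P₂: P₂ = P₁ + ½ρ(v₁² − v₂²) − ρgΔh.
P₂ = 314700 + ½·1000·(1.458² − 14.67²) − 1000·9.8·(+10.21) = 314700 + (-106600) − (100100) = 108100 Pa.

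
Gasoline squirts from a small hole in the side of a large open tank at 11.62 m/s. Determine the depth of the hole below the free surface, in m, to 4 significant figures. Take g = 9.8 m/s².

6.889 m

Torricelli: v = √(2gh), so h = v²/(2g).
h = 11.62²/(2·9.8) = 135.0/19.60 = 6.889 m.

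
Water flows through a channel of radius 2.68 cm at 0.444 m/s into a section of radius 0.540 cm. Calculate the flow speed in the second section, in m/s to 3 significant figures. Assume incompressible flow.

Continuity gives A₁v₁ = A₂v₂, so v₂ = (22.6 cm²)/(0.916 cm²) × 0.444 m/s = 10.9 m/s.

v₂ = 10.9 m/s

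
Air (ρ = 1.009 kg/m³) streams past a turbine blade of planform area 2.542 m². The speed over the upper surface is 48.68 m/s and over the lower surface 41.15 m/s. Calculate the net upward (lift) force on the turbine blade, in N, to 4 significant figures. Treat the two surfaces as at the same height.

F ≈ 867.5 N

From P + ½ρv² = const at equal height, P_low − P_up = ½ρ(v_up² − v_low²).
ΔP = ½·1.009·(48.68² − 41.15²) = 341.3 Pa.
Lift = ΔP · A = 341.3 × 2.542 = 867.5 N.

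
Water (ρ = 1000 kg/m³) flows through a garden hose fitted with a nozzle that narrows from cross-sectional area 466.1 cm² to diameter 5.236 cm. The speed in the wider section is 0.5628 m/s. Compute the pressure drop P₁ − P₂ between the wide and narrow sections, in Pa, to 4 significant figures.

74050 Pa

Continuity gives A₁v₁ = A₂v₂, so v₂ = (466.1 cm²)/(21.53 cm²) × 0.5628 m/s = 12.18 m/s.
Along the horizontal streamline, P + ½ρv² is constant.
P₁ − P₂ = ½·1000·(12.18² − 0.5628²) = ½·1000·148.1 = 74050 Pa.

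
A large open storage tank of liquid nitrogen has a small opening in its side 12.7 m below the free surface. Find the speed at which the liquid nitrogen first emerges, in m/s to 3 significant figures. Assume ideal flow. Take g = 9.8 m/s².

With the surface at rest and both surface and jet at atmospheric pressure, Bernoulli gives ρg h = ½ρv², so v = √(2gh) = √(2·9.8·12.7) = 15.8 m/s.

v ≈ 15.8 m/s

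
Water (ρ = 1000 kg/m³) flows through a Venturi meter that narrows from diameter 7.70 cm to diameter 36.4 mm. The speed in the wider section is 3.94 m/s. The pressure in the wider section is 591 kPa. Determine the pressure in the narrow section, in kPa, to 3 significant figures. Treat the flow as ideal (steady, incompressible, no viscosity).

P₂ ≈ 443 kPa

Continuity gives A₁v₁ = A₂v₂, so v₂ = (46.6 cm²)/(10.4 cm²) × 3.94 m/s = 17.6 m/s.
With no height change, Bernoulli's equation is P₁ + ½ρv₁² = P₂ + ½ρv₂².
P₂ = P₁ − ½ρ(v₂² − v₁²) = 591000 − ½·1000·(17.6² − 3.94²) = 591000 − 148000 = 443000 Pa.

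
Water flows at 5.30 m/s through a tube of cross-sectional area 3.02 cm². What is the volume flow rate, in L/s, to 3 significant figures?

Q = A·v = 0.000302 m² × 5.30 m/s = 0.00160 m³/s.
Converting: 0.00160 m³/s × 1000 = 1.60 L/s.

Q ≈ 1.60 L/s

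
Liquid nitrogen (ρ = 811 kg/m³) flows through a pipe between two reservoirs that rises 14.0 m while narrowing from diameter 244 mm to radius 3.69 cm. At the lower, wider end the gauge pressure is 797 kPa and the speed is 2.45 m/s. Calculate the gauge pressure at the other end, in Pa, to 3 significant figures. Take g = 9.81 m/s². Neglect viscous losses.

397000 Pa

The volume flow rate is constant, so v₂ = (A₁/A₂)v₁ = (468/42.8)·2.45 = 26.8 m/s.
Energy conservation along the streamline gives P₂ = P₁ − ½ρ(v₂² − v₁²) − ρg(h₂ − h₁).
P₂ = 797000 + ½·811·(2.45² − 26.8²) − 811·9.81·(+14.0) = 797000 + (-288000) − (111000) = 397000 Pa.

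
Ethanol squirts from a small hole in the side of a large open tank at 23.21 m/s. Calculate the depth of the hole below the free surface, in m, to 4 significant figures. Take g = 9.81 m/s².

Torricelli: v = √(2gh), so h = v²/(2g).
h = 23.21²/(2·9.81) = 538.7/19.62 = 27.46 m.

h = 27.46 m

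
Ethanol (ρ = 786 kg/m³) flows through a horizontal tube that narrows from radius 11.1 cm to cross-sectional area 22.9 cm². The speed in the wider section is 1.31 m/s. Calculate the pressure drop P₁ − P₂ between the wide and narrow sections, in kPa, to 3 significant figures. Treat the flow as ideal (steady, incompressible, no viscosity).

ΔP = 192 kPa

Continuity gives A₁v₁ = A₂v₂, so v₂ = (387 cm²)/(22.9 cm²) × 1.31 m/s = 22.1 m/s.
The pipe is horizontal, so Bernoulli reduces to P₁ + ½ρv₁² = P₂ + ½ρv₂².
P₁ − P₂ = ½·786·(22.1² − 1.31²) = ½·786·489 = 192000 Pa.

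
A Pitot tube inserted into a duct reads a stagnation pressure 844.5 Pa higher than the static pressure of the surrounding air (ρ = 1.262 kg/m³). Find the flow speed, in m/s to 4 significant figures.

At the stagnation point the flow is brought to rest, so Bernoulli gives P_stag − P_static = ½ρv².
v = √(2ΔP/ρ) = √(2·844.5/1.262) = 36.58 m/s.

v ≈ 36.58 m/s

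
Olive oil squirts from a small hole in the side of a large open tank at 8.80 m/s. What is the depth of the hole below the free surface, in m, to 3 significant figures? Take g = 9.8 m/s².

For a small hole in a large open tank, ½v² = gh, giving h = v²/(2g).
h = 8.80²/(2·9.8) = 77.4/19.60 = 3.95 m.

h ≈ 3.95 m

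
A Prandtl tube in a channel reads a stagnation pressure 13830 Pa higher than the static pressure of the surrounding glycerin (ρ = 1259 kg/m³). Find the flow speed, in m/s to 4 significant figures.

The dynamic pressure equals the rise in static pressure at the stagnation point: ΔP = ½ρv².
v = √(2ΔP/ρ) = √(2·13830/1259) = 4.687 m/s.

4.687 m/s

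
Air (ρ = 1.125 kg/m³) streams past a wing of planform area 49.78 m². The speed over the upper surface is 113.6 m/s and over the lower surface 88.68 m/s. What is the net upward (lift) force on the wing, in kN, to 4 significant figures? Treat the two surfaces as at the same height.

F ≈ 141.1 kN

From P + ½ρv² = const at equal height, P_low − P_up = ½ρ(v_up² − v_low²).
ΔP = ½·1.125·(113.6² − 88.68²) = 2835 Pa.
Lift = ΔP · A = 2835 × 49.78 = 141100 N.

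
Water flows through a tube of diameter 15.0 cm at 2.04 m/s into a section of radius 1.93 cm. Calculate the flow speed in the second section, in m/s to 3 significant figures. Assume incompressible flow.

v₂ ≈ 30.8 m/s

By continuity, v₂ = v₁·A₁/A₂ = 2.04·(177/11.7) = 30.8 m/s.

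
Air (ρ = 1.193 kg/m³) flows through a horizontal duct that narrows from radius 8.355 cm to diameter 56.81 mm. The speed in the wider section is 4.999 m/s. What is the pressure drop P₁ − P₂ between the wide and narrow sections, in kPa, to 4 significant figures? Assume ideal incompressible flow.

Continuity gives A₁v₁ = A₂v₂, so v₂ = (219.3 cm²)/(25.35 cm²) × 4.999 m/s = 43.25 m/s.
Along the horizontal streamline, P + ½ρv² is constant.
P₁ − P₂ = ½·1.193·(43.25² − 4.999²) = ½·1.193·1846 = 1101 Pa.

ΔP ≈ 1.101 kPa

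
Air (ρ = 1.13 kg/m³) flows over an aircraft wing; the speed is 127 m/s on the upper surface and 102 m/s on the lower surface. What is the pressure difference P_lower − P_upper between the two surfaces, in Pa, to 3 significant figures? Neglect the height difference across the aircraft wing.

3230 Pa

With negligible Δh, P + ½ρv² is constant, so P_low − P_up = ½ρ(v_up² − v_low²).
ΔP = ½·1.13·(127² − 102²) = 3230 Pa.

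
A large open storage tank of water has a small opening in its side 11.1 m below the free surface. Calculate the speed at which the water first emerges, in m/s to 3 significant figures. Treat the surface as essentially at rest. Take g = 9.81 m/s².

v ≈ 14.8 m/s

Torricelli's result v = √(2gh) gives v = √(2·9.81·11.1) = 14.8 m/s.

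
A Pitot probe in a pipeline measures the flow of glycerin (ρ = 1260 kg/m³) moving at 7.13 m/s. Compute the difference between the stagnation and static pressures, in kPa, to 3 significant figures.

ΔP ≈ 32.0 kPa

Bernoulli between the free stream and the stagnation point: ½ρv² = P_stag − P_static.
ΔP = ½·1260·7.13² = 32000 Pa.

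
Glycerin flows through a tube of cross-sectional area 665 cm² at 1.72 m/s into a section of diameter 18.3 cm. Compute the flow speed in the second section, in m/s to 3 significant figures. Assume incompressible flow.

The volume flow rate is constant, so v₂ = (A₁/A₂)v₁ = (665/263)·1.72 = 4.35 m/s.

v₂ = 4.35 m/s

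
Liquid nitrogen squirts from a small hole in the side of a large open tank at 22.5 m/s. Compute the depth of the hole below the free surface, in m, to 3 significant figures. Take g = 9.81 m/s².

h ≈ 25.8 m

Torricelli: v = √(2gh), so h = v²/(2g).
h = 22.5²/(2·9.81) = 506/19.62 = 25.8 m.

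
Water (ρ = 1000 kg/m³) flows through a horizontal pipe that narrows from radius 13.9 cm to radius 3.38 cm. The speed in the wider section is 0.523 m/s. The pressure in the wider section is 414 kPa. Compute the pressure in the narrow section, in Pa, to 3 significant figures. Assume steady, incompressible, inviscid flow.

The volume flow rate is constant, so v₂ = (A₁/A₂)v₁ = (607/35.9)·0.523 = 8.85 m/s.
Bernoulli (h₁ = h₂): P₁ − P₂ = ½ρ(v₂² − v₁²).
P₂ = P₁ − ½ρ(v₂² − v₁²) = 414000 − ½·1000·(8.85² − 0.523²) = 414000 − 39000 = 375000 Pa.

P₂ ≈ 375000 Pa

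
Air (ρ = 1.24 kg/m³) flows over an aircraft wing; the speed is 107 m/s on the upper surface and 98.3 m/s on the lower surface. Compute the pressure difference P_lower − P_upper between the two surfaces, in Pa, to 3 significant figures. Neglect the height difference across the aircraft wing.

With negligible Δh, P + ½ρv² is constant, so P_low − P_up = ½ρ(v_up² − v_low²).
ΔP = ½·1.24·(107² − 98.3²) = 1110 Pa.

ΔP = 1110 Pa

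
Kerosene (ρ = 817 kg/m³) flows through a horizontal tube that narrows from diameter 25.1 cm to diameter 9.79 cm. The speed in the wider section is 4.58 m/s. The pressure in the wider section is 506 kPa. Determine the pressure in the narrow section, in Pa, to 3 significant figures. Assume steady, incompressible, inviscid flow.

P₂ ≈ 144000 Pa

By continuity, v₂ = v₁·A₁/A₂ = 4.58·(495/75.3) = 30.1 m/s.
With no height change, Bernoulli's equation is P₁ + ½ρv₁² = P₂ + ½ρv₂².
P₂ = P₁ − ½ρ(v₂² − v₁²) = 506000 − ½·817·(30.1² − 4.58²) = 506000 − 362000 = 144000 Pa.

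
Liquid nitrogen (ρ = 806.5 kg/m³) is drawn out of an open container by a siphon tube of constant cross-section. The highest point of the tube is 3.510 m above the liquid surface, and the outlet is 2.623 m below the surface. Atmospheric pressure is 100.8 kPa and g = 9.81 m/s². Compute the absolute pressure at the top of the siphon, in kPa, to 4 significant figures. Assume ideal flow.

From the surface to the outlet (both open to atmosphere, surface at rest): v = √(2g·h_out) = √(2·9.81·2.623) = 7.174 m/s.
Continuity keeps v the same throughout the tube; from surface to crest, P_atm + 0 = P_top + ½ρv² + ρg·h_top.
P_top = 100800 − ½·806.5·7.174² − 806.5·9.81·3.510 = 52280 Pa.

52.28 kPa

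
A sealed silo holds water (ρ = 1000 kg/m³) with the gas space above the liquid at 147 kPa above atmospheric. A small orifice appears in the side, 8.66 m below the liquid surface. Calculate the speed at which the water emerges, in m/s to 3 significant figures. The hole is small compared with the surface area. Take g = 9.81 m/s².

Take point 1 at the surface (v₁ ≈ 0) and point 2 at the hole (at atmospheric pressure). Bernoulli: P₁ + ρg h = P_atm + ½ρv₂².
With P₁ − P_atm = 147000 Pa, v₂ = √(2gh + 2ΔP/ρ) = √(2·9.81·8.66 + 2·147000/1000) = 21.5 m/s.

21.5 m/s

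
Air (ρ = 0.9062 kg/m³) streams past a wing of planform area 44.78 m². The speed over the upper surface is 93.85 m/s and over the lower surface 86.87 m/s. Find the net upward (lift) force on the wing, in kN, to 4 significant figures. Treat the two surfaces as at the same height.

F = 25.59 kN

The faster flow above has the lower pressure; Bernoulli (same height) gives ΔP = ½ρ(v_up² − v_low²).
ΔP = ½·0.9062·(93.85² − 86.87²) = 571.6 Pa.
Lift = ΔP · A = 571.6 × 44.78 = 25590 N.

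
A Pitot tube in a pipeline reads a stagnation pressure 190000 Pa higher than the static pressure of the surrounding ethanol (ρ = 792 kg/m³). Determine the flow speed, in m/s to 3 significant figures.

At the stagnation point the flow is brought to rest, so Bernoulli gives P_stag − P_static = ½ρv².
v = √(2ΔP/ρ) = √(2·190000/792) = 21.9 m/s.

21.9 m/s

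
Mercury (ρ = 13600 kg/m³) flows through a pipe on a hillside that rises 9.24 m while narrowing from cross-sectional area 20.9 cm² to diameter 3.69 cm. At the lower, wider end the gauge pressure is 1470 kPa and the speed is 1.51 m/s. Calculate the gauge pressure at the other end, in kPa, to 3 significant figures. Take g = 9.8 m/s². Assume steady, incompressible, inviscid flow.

195 kPa

Continuity gives A₁v₁ = A₂v₂, so v₂ = (20.9 cm²)/(10.7 cm²) × 1.51 m/s = 2.95 m/s.
Bernoulli: P₁ + ½ρv₁² + ρg h₁ = P₂ + ½ρv₂² + ρg h₂, so P₂ = P₁ + ½ρ(v₁² − v₂²) − ρg(h₂ − h₁).
P₂ = 1470000 + ½·13600·(1.51² − 2.95²) − 13600·9.8·(+9.24) = 1470000 + (-43700) − (1230000) = 195000 Pa.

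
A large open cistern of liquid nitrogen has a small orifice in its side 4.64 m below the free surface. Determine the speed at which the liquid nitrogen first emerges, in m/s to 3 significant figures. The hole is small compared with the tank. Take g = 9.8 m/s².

Bernoulli from surface to hole (P equal, v_surface ≈ 0): v = √(2gh) = √(2×9.8×4.64) = 9.54 m/s.

v ≈ 9.54 m/s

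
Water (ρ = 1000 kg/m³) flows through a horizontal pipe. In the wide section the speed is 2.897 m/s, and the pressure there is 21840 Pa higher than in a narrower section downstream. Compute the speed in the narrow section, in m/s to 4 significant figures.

v₂ ≈ 7.216 m/s

Horizontal Bernoulli: P₁ + ½ρv₁² = P₂ + ½ρv₂², so v₂² = v₁² + 2(P₁ − P₂)/ρ.
v₂ = √(2.897² + 2·21840/1000) = √(8.393 + 43.68) = 7.216 m/s.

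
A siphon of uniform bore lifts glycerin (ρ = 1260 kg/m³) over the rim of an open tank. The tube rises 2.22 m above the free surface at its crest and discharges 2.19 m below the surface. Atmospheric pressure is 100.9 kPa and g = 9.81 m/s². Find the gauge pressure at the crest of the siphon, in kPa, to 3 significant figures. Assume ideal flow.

P_gauge = -54.5 kPa

From the surface to the outlet (both open to atmosphere, surface at rest): v = √(2g·h_out) = √(2·9.81·2.19) = 6.55 m/s.
Continuity keeps v the same throughout the tube; from surface to crest, P_atm + 0 = P_top + ½ρv² + ρg·h_top.
P_top = 100900 − ½·1260·6.55² − 1260·9.81·2.22 = 46400 Pa. So P_gauge = P_top − P_atm = -54500 Pa.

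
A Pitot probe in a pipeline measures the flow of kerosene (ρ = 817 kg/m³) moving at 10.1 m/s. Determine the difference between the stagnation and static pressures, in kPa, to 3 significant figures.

Bernoulli between the free stream and the stagnation point: ½ρv² = P_stag − P_static.
ΔP = ½·817·10.1² = 41700 Pa.

ΔP ≈ 41.7 kPa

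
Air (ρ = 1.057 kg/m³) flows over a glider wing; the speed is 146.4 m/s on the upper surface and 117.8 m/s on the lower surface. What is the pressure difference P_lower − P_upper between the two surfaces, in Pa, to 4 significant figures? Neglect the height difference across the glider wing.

With negligible Δh, P + ½ρv² is constant, so P_low − P_up = ½ρ(v_up² − v_low²).
ΔP = ½·1.057·(146.4² − 117.8²) = 3993 Pa.

ΔP = 3993 Pa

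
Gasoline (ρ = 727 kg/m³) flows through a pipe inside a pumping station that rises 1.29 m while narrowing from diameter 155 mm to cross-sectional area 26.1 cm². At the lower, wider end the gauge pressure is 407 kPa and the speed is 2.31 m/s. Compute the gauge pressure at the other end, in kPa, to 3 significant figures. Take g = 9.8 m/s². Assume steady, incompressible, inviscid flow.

P₂ ≈ 298 kPa

By continuity, v₂ = v₁·A₁/A₂ = 2.31·(189/26.1) = 16.7 m/s.
Bernoulli: P₁ + ½ρv₁² + ρg h₁ = P₂ + ½ρv₂² + ρg h₂, so P₂ = P₁ + ½ρ(v₁² − v₂²) − ρg(h₂ − h₁).
P₂ = 407000 + ½·727·(2.31² − 16.7²) − 727·9.8·(+1.29) = 407000 + (-99400) − (9190) = 298000 Pa.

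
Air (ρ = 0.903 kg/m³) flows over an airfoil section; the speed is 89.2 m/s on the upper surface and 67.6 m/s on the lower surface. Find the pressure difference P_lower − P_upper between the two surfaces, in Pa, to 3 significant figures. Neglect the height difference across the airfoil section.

Bernoulli (same height): P_lower − P_upper = ½ρ(v_upper² − v_lower²).
ΔP = ½·0.903·(89.2² − 67.6²) = 1530 Pa.

ΔP ≈ 1530 Pa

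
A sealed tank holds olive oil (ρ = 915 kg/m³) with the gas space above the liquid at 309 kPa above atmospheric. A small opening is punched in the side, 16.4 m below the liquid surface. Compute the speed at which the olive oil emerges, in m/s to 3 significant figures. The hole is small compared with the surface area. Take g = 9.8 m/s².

v ≈ 31.6 m/s

Take point 1 at the surface (v₁ ≈ 0) and point 2 at the hole (at atmospheric pressure). Bernoulli: P₁ + ρg h = P_atm + ½ρv₂².
With P₁ − P_atm = 309000 Pa, v₂ = √(2gh + 2ΔP/ρ) = √(2·9.8·16.4 + 2·309000/915) = 31.6 m/s.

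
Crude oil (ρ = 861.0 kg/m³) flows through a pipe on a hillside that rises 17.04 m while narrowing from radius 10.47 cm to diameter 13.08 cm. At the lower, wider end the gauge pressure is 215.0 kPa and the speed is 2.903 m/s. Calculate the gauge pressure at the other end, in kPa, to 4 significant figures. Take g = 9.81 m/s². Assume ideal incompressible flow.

Continuity gives A₁v₁ = A₂v₂, so v₂ = (344.4 cm²)/(134.4 cm²) × 2.903 m/s = 7.440 m/s.
Energy conservation along the streamline gives P₂ = P₁ − ½ρ(v₂² − v₁²) − ρg(h₂ − h₁).
P₂ = 215000 + ½·861.0·(2.903² − 7.440²) − 861.0·9.81·(+17.04) = 215000 + (-20200) − (143900) = 50870 Pa.

P₂ = 50.87 kPa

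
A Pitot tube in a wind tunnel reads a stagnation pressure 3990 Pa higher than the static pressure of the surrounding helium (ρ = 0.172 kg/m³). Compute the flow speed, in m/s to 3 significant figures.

v ≈ 215 m/s

The dynamic pressure equals the rise in static pressure at the stagnation point: ΔP = ½ρv².
v = √(2ΔP/ρ) = √(2·3990/0.172) = 215 m/s.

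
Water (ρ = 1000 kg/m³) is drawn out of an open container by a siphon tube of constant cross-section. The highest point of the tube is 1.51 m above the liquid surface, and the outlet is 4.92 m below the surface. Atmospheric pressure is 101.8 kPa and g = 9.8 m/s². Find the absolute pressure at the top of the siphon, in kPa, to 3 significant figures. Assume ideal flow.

38.8 kPa

The outlet speed comes from Torricelli: v = √(2g·4.92) = 9.82 m/s.
Continuity keeps v the same throughout the tube; from surface to crest, P_atm + 0 = P_top + ½ρv² + ρg·h_top.
P_top = 101800 − ½·1000·9.82² − 1000·9.8·1.51 = 38800 Pa.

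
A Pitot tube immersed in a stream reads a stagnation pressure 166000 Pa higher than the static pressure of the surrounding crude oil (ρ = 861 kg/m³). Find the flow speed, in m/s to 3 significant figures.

19.6 m/s

Bernoulli between the free stream and the stagnation point: ½ρv² = P_stag − P_static.
v = √(2ΔP/ρ) = √(2·166000/861) = 19.6 m/s.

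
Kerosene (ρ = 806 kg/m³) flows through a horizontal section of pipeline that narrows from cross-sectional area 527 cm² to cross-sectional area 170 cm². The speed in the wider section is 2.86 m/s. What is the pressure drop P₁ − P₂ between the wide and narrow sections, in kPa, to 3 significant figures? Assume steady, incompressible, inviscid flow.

ΔP = 28.4 kPa

The volume flow rate is constant, so v₂ = (A₁/A₂)v₁ = (527/170)·2.86 = 8.87 m/s.
Along the horizontal streamline, P + ½ρv² is constant.
P₁ − P₂ = ½·806·(8.87² − 2.86²) = ½·806·70.4 = 28400 Pa.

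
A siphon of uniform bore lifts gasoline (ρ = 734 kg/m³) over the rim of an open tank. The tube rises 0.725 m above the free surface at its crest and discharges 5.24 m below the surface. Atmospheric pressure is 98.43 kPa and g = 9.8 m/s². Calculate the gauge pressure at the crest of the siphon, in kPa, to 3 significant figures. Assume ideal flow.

P_gauge = -42.9 kPa

Bernoulli surface→outlet gives ½v² = g·h_out, so v = √(2·9.8·5.24) = 10.1 m/s.
With constant cross-section the crest speed equals v; applying Bernoulli from the surface up to the crest, P_top = P_atm − ½ρv² − ρg·h_top.
P_top = 98430 − ½·734·10.1² − 734·9.8·0.725 = 55500 Pa. So P_gauge = P_top − P_atm = -42900 Pa.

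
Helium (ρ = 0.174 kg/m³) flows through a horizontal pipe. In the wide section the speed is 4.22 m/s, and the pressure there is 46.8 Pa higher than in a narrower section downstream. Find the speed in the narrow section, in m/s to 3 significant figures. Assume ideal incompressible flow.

v₂ ≈ 23.6 m/s

Along the level pipe P + ½ρv² is conserved, hence v₂² = v₁² + 2(P₁ − P₂)/ρ.
v₂ = √(4.22² + 2·46.8/0.174) = √(17.8 + 538) = 23.6 m/s.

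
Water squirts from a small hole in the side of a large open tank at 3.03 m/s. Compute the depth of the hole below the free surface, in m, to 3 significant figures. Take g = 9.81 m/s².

Torricelli: v = √(2gh), so h = v²/(2g).
h = 3.03²/(2·9.81) = 9.18/19.62 = 0.468 m.

h ≈ 0.468 m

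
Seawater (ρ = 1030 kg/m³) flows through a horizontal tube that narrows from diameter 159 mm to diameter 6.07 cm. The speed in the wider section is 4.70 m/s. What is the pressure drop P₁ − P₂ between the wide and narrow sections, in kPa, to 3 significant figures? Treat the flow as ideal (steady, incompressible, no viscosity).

ΔP ≈ 524 kPa

By continuity, v₂ = v₁·A₁/A₂ = 4.70·(199/28.9) = 32.2 m/s.
Bernoulli (h₁ = h₂): P₁ − P₂ = ½ρ(v₂² − v₁²).
P₁ − P₂ = ½·1030·(32.2² − 4.70²) = ½·1030·1020 = 524000 Pa.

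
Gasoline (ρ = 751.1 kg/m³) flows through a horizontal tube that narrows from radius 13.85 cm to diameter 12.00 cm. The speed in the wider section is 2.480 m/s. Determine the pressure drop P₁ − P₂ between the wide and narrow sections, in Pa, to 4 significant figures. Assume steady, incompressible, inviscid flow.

ΔP ≈ 63270 Pa

Mass conservation (A₁v₁ = A₂v₂) gives v₂ = 2.480 × 602.6/113.1 = 13.21 m/s.
Bernoulli (h₁ = h₂): P₁ − P₂ = ½ρ(v₂² − v₁²).
P₁ − P₂ = ½·751.1·(13.21² − 2.480²) = ½·751.1·168.5 = 63270 Pa.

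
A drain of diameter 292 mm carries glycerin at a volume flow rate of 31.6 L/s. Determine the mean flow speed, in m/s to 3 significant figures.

v = 0.472 m/s

Q = 31.6 L/s = 0.0316 m³/s.
v = Q/A = 0.0316 / 0.0670 = 0.472 m/s.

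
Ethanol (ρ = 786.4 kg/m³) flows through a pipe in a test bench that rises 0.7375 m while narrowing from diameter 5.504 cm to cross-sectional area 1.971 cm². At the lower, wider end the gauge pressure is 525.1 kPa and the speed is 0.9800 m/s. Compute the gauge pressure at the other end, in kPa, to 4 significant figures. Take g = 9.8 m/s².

P₂ = 464.8 kPa

The volume flow rate is constant, so v₂ = (A₁/A₂)v₁ = (23.79/1.971)·0.9800 = 11.83 m/s.
Bernoulli: P₁ + ½ρv₁² + ρg h₁ = P₂ + ½ρv₂² + ρg h₂, so P₂ = P₁ + ½ρ(v₁² − v₂²) − ρg(h₂ − h₁).
P₂ = 525100 + ½·786.4·(0.9800² − 11.83²) − 786.4·9.8·(+0.7375) = 525100 + (-54650) − (5684) = 464800 Pa.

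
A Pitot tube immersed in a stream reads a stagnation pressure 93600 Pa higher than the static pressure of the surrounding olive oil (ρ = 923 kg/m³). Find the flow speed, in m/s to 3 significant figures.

Bernoulli between the free stream and the stagnation point: ½ρv² = P_stag − P_static.
v = √(2ΔP/ρ) = √(2·93600/923) = 14.2 m/s.

v ≈ 14.2 m/s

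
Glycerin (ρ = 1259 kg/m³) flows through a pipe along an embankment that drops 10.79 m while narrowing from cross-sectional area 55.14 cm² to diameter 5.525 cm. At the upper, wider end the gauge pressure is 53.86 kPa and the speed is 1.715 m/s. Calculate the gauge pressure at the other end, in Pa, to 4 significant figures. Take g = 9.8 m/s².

The volume flow rate is constant, so v₂ = (A₁/A₂)v₁ = (55.14/23.97)·1.715 = 3.944 m/s.
Applying Bernoulli between the two ends and solving for P₂: P₂ = P₁ + ½ρ(v₁² − v₂²) − ρgΔh.
P₂ = 53860 + ½·1259·(1.715² − 3.944²) − 1259·9.8·(−10.79) = 53860 + (-7942) − (-133100) = 179000 Pa.

179000 Pa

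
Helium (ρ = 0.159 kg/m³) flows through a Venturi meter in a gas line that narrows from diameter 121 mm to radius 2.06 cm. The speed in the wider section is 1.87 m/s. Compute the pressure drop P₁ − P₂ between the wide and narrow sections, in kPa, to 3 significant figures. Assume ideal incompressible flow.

By continuity, v₂ = v₁·A₁/A₂ = 1.87·(115/13.3) = 16.1 m/s.
With no height change, Bernoulli's equation is P₁ + ½ρv₁² = P₂ + ½ρv₂².
P₁ − P₂ = ½·0.159·(16.1² − 1.87²) = ½·0.159·257 = 20.4 Pa.

ΔP ≈ 0.0204 kPa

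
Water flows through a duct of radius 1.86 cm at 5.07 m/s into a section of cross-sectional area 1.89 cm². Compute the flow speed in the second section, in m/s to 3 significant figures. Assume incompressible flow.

v₂ = 29.2 m/s

Continuity gives A₁v₁ = A₂v₂, so v₂ = (10.9 cm²)/(1.89 cm²) × 5.07 m/s = 29.2 m/s.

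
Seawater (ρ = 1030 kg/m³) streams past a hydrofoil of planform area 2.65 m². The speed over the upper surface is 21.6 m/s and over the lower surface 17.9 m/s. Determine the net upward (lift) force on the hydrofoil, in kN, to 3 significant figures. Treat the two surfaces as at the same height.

From P + ½ρv² = const at equal height, P_low − P_up = ½ρ(v_up² − v_low²).
ΔP = ½·1030·(21.6² − 17.9²) = 75300 Pa.
Lift = ΔP · A = 75300 × 2.65 = 199000 N.

199 kN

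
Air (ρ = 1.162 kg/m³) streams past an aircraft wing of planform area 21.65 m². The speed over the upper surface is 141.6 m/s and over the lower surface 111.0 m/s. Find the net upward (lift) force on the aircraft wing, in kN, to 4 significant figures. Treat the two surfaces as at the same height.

The faster flow above has the lower pressure; Bernoulli (same height) gives ΔP = ½ρ(v_up² − v_low²).
ΔP = ½·1.162·(141.6² − 111.0²) = 4491 Pa.
Lift = ΔP · A = 4491 × 21.65 = 97230 N.

F ≈ 97.23 kN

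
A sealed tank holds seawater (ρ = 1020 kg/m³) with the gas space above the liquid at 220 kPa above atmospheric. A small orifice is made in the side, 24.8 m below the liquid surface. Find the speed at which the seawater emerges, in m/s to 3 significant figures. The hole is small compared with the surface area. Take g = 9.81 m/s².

30.3 m/s

Take point 1 at the surface (v₁ ≈ 0) and point 2 at the hole (at atmospheric pressure). Bernoulli: P₁ + ρg h = P_atm + ½ρv₂².
With P₁ − P_atm = 220000 Pa, v₂ = √(2gh + 2ΔP/ρ) = √(2·9.81·24.8 + 2·220000/1020) = 30.3 m/s.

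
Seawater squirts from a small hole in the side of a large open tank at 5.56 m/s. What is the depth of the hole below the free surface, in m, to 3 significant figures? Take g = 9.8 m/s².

Torricelli: v = √(2gh), so h = v²/(2g).
h = 5.56²/(2·9.8) = 30.9/19.60 = 1.58 m.

h = 1.58 m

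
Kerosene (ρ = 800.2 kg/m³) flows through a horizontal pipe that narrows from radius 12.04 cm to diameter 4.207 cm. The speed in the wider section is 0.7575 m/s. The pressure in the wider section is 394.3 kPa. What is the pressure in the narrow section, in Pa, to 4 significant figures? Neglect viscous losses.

148100 Pa

By continuity, v₂ = v₁·A₁/A₂ = 0.7575·(455.4/13.90) = 24.82 m/s.
The pipe is horizontal, so Bernoulli reduces to P₁ + ½ρv₁² = P₂ + ½ρv₂².
P₂ = P₁ − ½ρ(v₂² − v₁²) = 394300 − ½·800.2·(24.82² − 0.7575²) = 394300 − 246200 = 148100 Pa.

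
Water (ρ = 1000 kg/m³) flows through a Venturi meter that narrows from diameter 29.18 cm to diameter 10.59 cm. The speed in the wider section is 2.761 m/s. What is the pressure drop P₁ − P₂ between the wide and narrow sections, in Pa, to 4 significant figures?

ΔP ≈ 215900 Pa

The volume flow rate is constant, so v₂ = (A₁/A₂)v₁ = (668.7/88.08)·2.761 = 20.96 m/s.
Bernoulli (h₁ = h₂): P₁ − P₂ = ½ρ(v₂² − v₁²).
P₁ − P₂ = ½·1000·(20.96² − 2.761²) = ½·1000·431.8 = 215900 Pa.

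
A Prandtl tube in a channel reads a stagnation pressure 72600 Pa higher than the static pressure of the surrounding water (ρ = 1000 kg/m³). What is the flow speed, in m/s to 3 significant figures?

Bernoulli between the free stream and the stagnation point: ½ρv² = P_stag − P_static.
v = √(2ΔP/ρ) = √(2·72600/1000) = 12.0 m/s.

v ≈ 12.0 m/s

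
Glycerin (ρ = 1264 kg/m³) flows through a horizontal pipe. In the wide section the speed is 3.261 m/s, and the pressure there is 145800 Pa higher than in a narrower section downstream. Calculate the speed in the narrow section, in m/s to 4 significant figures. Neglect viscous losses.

v₂ ≈ 15.53 m/s

With h₁ = h₂, rearranging Bernoulli gives v₂ = √(v₁² + 2ΔP/ρ).
v₂ = √(3.261² + 2·145800/1264) = √(10.63 + 230.7) = 15.53 m/s.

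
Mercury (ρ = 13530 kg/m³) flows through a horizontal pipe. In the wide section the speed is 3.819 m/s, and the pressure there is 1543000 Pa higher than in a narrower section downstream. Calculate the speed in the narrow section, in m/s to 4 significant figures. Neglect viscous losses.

v₂ = 15.58 m/s

Horizontal Bernoulli: P₁ + ½ρv₁² = P₂ + ½ρv₂², so v₂² = v₁² + 2(P₁ − P₂)/ρ.
v₂ = √(3.819² + 2·1543000/13530) = √(14.58 + 228.1) = 15.58 m/s.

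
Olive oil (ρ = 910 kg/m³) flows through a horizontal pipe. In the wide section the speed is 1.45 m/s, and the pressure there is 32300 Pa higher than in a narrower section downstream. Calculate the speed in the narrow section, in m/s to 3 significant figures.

8.55 m/s

With h₁ = h₂, rearranging Bernoulli gives v₂ = √(v₁² + 2ΔP/ρ).
v₂ = √(1.45² + 2·32300/910) = √(2.10 + 71.0) = 8.55 m/s.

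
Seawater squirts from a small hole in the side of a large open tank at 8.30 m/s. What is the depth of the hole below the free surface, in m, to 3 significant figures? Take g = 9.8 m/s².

Inverting v = √(2gh) gives h = v² / 2g.
h = 8.30²/(2·9.8) = 68.9/19.60 = 3.51 m.

h ≈ 3.51 m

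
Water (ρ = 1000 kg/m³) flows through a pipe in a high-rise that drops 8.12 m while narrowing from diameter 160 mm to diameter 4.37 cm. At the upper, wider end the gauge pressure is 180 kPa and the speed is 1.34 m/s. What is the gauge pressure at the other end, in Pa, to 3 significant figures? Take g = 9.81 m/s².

Continuity gives A₁v₁ = A₂v₂, so v₂ = (201 cm²)/(15.0 cm²) × 1.34 m/s = 18.0 m/s.
Bernoulli: P₁ + ½ρv₁² + ρg h₁ = P₂ + ½ρv₂² + ρg h₂, so P₂ = P₁ + ½ρ(v₁² − v₂²) − ρg(h₂ − h₁).
P₂ = 180000 + ½·1000·(1.34² − 18.0²) − 1000·9.81·(−8.12) = 180000 + (-160000) − (-79700) = 99200 Pa.

99200 Pa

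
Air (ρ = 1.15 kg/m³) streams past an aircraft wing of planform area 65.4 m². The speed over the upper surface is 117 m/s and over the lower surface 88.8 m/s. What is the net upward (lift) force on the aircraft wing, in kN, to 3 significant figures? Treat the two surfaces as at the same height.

The faster flow above has the lower pressure; Bernoulli (same height) gives ΔP = ½ρ(v_up² − v_low²).
ΔP = ½·1.15·(117² − 88.8²) = 3340 Pa.
Lift = ΔP · A = 3340 × 65.4 = 218000 N.

F ≈ 218 kN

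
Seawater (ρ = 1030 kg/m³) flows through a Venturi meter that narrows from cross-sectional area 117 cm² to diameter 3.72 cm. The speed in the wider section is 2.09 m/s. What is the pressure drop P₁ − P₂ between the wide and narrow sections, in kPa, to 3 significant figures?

ΔP ≈ 258 kPa

By continuity, v₂ = v₁·A₁/A₂ = 2.09·(117/10.9) = 22.5 m/s.
Bernoulli (h₁ = h₂): P₁ − P₂ = ½ρ(v₂² − v₁²).
P₁ − P₂ = ½·1030·(22.5² − 2.09²) = ½·1030·502 = 258000 Pa.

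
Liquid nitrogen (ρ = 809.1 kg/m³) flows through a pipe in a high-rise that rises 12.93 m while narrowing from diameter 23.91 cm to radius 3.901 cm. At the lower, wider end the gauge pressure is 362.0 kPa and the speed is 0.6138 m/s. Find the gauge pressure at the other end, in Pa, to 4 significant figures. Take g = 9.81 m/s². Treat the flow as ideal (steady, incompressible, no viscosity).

P₂ = 246100 Pa

The volume flow rate is constant, so v₂ = (A₁/A₂)v₁ = (449.0/47.81)·0.6138 = 5.765 m/s.
Applying Bernoulli between the two ends and solving for P₂: P₂ = P₁ + ½ρ(v₁² − v₂²) − ρgΔh.
P₂ = 362000 + ½·809.1·(0.6138² − 5.765²) − 809.1·9.81·(+12.93) = 362000 + (-13290) − (102600) = 246100 Pa.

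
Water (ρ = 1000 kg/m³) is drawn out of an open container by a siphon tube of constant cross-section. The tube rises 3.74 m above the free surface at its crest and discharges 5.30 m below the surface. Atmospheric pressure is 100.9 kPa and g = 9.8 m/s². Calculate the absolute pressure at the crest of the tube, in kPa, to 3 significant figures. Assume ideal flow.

From the surface to the outlet (both open to atmosphere, surface at rest): v = √(2g·h_out) = √(2·9.8·5.30) = 10.2 m/s.
Continuity keeps v the same throughout the tube; from surface to crest, P_atm + 0 = P_top + ½ρv² + ρg·h_top.
P_top = 100900 − ½·1000·10.2² − 1000·9.8·3.74 = 12300 Pa.

P_top = 12.3 kPa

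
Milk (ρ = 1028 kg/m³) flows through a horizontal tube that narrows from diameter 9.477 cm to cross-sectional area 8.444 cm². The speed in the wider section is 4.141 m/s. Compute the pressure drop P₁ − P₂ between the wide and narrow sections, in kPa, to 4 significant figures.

606.3 kPa

The volume flow rate is constant, so v₂ = (A₁/A₂)v₁ = (70.54/8.444)·4.141 = 34.59 m/s.
Bernoulli (h₁ = h₂): P₁ − P₂ = ½ρ(v₂² − v₁²).
P₁ − P₂ = ½·1028·(34.59² − 4.141²) = ½·1028·1180 = 606300 Pa.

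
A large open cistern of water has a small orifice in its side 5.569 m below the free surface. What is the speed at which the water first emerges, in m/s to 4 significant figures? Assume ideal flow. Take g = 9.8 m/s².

With the surface at rest and both surface and jet at atmospheric pressure, Bernoulli gives ρg h = ½ρv², so v = √(2gh) = √(2·9.8·5.569) = 10.45 m/s.

v ≈ 10.45 m/s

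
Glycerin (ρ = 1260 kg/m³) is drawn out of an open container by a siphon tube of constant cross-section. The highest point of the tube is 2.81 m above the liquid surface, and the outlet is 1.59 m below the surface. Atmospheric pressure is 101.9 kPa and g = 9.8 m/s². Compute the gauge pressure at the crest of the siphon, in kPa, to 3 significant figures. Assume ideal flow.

Bernoulli surface→outlet gives ½v² = g·h_out, so v = √(2·9.8·1.59) = 5.58 m/s.
Continuity keeps v the same throughout the tube; from surface to crest, P_atm + 0 = P_top + ½ρv² + ρg·h_top.
P_top = 101900 − ½·1260·5.58² − 1260·9.8·2.81 = 47600 Pa. So P_gauge = P_top − P_atm = -54300 Pa.

P_gauge ≈ -54.3 kPa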